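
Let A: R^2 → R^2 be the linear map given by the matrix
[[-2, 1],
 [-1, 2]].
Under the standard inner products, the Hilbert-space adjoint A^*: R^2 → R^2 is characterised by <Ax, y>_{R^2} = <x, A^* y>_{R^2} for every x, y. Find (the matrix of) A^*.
A^* = A^T =
[[-2, -1],
 [1, 2]]

For real matrices with standard dot products, the defining identity <Ax, y> = <x, A^* y> gives (Ax)^T y = x^T (A^*) y, i.e. x^T A^T y = x^T (A^*) y. Since this holds for all x, y, we must have A^* = A^T. Therefore
A^* =
[[-2, -1],
 [1, 2]].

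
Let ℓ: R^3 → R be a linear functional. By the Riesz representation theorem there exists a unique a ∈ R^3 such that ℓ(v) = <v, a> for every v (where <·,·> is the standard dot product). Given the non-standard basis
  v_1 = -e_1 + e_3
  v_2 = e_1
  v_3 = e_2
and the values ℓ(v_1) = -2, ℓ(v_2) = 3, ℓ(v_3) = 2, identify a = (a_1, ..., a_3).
a = (3, 2, 1)

Write a = (a_1, ..., a_3) in the standard basis. For each basis vector v_i, ℓ(v_i) = <v_i, a> is a linear equation in the a_j's. Collect the n equations into a matrix system V a = ℓ, where row i of V is v_i (expressed in the standard basis). Since V is invertible (lower-triangular with 1s on the diagonal, up to permutation), solve by back-substitution:
  V =
[[-1, 0, 1],
 [1, 0, 0],
 [0, 1, 0]]
  V a = (-2, 3, 2)
Solving gives a = (3, 2, 1).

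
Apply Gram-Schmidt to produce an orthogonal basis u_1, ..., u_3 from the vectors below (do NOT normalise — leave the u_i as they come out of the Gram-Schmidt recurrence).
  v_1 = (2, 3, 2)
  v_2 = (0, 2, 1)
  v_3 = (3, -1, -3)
Orthogonal basis:
  u_1 = (2, 3, 2)
  u_2 = (-16/17, 10/17, 1/17)
  u_3 = (13/21, 26/21, -52/21)

Apply the Gram-Schmidt recurrence
  u_1 = v_1
  u_i = v_i − Σ_{j<i} ((v_i · u_j) / (u_j · u_j)) · u_j.

Step by step this gives:
  u_1 = (2, 3, 2)
  u_2 = (-16/17, 10/17, 1/17)
  u_3 = (13/21, 26/21, -52/21)

Orthogonality check:
  u_2 · u_1 = 0 (should be 0)
  u_3 · u_1 = 0 (should be 0)
  u_3 · u_2 = 0 (should be 0)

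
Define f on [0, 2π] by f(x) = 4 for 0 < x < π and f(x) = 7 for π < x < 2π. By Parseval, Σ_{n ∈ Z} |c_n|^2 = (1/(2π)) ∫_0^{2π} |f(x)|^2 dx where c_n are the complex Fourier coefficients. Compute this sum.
Σ |c_n|^2 = 65/2

Parseval equates the L^2 energy of f (normalised by 1/(2π)) with the ℓ^2 sum of its Fourier coefficients: (1/(2π)) ∫_0^{2π} |f|^2 = Σ |c_n|^2.
Compute the left side: (1/(2π)) [∫_0^π 4^2 dx + ∫_π^{2π} 7^2 dx] = (1/(2π)) · (16π + 49π) = (16 + 49)/2 = 65/2.
So Σ_{n ∈ Z} |c_n|^2 = 65/2.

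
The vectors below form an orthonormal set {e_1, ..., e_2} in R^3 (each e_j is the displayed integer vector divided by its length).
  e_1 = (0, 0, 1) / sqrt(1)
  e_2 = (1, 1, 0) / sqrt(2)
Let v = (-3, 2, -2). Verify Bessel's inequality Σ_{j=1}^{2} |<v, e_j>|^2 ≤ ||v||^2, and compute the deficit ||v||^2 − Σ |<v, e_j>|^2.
Σ |<v, e_j>|^2 = 9/2; ||v||^2 = 17; deficit = 25/2

Write each e_j = u_j / sqrt(<u_j, u_j>) where u_j is the displayed integer vector. Then <v, e_j> = <v, u_j> / sqrt(<u_j, u_j>), so |<v, e_j>|^2 = <v, u_j>^2 / <u_j, u_j>.
Coefficients: <v, e_1> = -2/sqrt(1), <v, e_2> = -1/sqrt(2).
Square and sum: Σ |<v, e_j>|^2 = 9/2.
Compute ||v||^2 = v·v = 17.
Deficit = 17 − 9/2 = 25/2 ≥ 0, confirming Bessel's inequality. (The deficit equals ||v − Σ <v,e_j> e_j||^2, the squared distance from v to span{e_j}.)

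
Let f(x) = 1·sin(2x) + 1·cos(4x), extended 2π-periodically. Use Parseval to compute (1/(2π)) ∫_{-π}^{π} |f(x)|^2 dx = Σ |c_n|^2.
Σ |c_n|^2 = 1

Expand |f|^2 and use orthogonality of {sin(nx), cos(mx)} on [-π, π]:
  ∫_{-π}^{π} sin(nx)^2 dx = π, ∫ cos(mx)^2 dx = π, and cross terms integrate to 0.
So ∫_{-π}^{π} f(x)^2 dx = 1^2 · π + 1^2 · π = (1 + 1)π.
Divide by 2π: (1 + 1)/2 = 1.
By Parseval, this equals Σ |c_n|^2.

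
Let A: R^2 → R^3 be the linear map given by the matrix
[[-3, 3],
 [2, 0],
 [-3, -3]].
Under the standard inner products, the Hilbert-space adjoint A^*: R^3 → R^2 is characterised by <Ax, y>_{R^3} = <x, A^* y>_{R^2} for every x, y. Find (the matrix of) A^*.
A^* = A^T =
[[-3, 2, -3],
 [3, 0, -3]]

For real matrices with standard dot products, the defining identity <Ax, y> = <x, A^* y> gives (Ax)^T y = x^T (A^*) y, i.e. x^T A^T y = x^T (A^*) y. Since this holds for all x, y, we must have A^* = A^T. Therefore
A^* =
[[-3, 2, -3],
 [3, 0, -3]].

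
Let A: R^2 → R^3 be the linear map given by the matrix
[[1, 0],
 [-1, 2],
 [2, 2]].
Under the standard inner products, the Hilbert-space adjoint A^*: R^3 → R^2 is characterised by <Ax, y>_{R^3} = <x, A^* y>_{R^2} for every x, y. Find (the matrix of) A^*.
A^* = A^T =
[[1, -1, 2],
 [0, 2, 2]]

For real matrices with standard dot products, the defining identity <Ax, y> = <x, A^* y> gives (Ax)^T y = x^T (A^*) y, i.e. x^T A^T y = x^T (A^*) y. Since this holds for all x, y, we must have A^* = A^T. Therefore
A^* =
[[1, -1, 2],
 [0, 2, 2]].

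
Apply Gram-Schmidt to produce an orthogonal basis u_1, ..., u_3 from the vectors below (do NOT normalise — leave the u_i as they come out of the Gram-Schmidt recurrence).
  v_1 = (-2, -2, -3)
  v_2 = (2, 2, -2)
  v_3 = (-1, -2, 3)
Orthogonal basis:
  u_1 = (-2, -2, -3)
  u_2 = (30/17, 30/17, -40/17)
  u_3 = (1/2, -1/2, 0)

Apply the Gram-Schmidt recurrence
  u_1 = v_1
  u_i = v_i − Σ_{j<i} ((v_i · u_j) / (u_j · u_j)) · u_j.

Step by step this gives:
  u_1 = (-2, -2, -3)
  u_2 = (30/17, 30/17, -40/17)
  u_3 = (1/2, -1/2, 0)

Orthogonality check:
  u_2 · u_1 = 0 (should be 0)
  u_3 · u_1 = 0 (should be 0)
  u_3 · u_2 = 0 (should be 0)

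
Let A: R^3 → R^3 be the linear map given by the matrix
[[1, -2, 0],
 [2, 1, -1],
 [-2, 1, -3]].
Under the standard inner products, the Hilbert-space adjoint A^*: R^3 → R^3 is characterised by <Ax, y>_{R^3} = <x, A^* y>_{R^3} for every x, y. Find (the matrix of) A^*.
A^* = A^T =
[[1, 2, -2],
 [-2, 1, 1],
 [0, -1, -3]]

For real matrices with standard dot products, the defining identity <Ax, y> = <x, A^* y> gives (Ax)^T y = x^T (A^*) y, i.e. x^T A^T y = x^T (A^*) y. Since this holds for all x, y, we must have A^* = A^T. Therefore
A^* =
[[1, 2, -2],
 [-2, 1, 1],
 [0, -1, -3]].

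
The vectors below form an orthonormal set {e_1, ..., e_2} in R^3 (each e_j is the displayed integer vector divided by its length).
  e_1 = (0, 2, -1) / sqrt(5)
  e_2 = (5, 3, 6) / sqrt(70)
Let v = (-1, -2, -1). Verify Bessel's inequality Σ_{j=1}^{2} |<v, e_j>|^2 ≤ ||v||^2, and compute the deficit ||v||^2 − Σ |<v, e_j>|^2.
Σ |<v, e_j>|^2 = 83/14; ||v||^2 = 6; deficit = 1/14

Write each e_j = u_j / sqrt(<u_j, u_j>) where u_j is the displayed integer vector. Then <v, e_j> = <v, u_j> / sqrt(<u_j, u_j>), so |<v, e_j>|^2 = <v, u_j>^2 / <u_j, u_j>.
Coefficients: <v, e_1> = -3/sqrt(5), <v, e_2> = -17/sqrt(70).
Square and sum: Σ |<v, e_j>|^2 = 83/14.
Compute ||v||^2 = v·v = 6.
Deficit = 6 − 83/14 = 1/14 ≥ 0, confirming Bessel's inequality. (The deficit equals ||v − Σ <v,e_j> e_j||^2, the squared distance from v to span{e_j}.)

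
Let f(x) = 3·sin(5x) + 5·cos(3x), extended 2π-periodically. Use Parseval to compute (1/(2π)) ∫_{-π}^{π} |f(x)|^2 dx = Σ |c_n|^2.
Σ |c_n|^2 = 17

Expand |f|^2 and use orthogonality of {sin(nx), cos(mx)} on [-π, π]:
  ∫_{-π}^{π} sin(nx)^2 dx = π, ∫ cos(mx)^2 dx = π, and cross terms integrate to 0.
So ∫_{-π}^{π} f(x)^2 dx = 3^2 · π + 5^2 · π = (9 + 25)π.
Divide by 2π: (9 + 25)/2 = 17.
By Parseval, this equals Σ |c_n|^2.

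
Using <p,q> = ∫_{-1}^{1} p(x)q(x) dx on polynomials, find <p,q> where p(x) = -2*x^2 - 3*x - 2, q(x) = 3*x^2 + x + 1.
<p,q> = -206/15

Expand the product: p(x)·q(x) = -6*x^4 - 11*x^3 - 11*x^2 - 5*x - 2.
∫_{-1}^{1} of each monomial x^k gives [2/(k+1) if k even, 0 if k odd]. Integrating term-by-term (or equivalently evaluating the antiderivative F(x) = -6*x^5/5 - 11*x^4/4 - 11*x^3/3 - 5*x^2/2 - 2*x at the endpoints):
  F(1) − F(−1) = -727/60 − (97/60) = -206/15.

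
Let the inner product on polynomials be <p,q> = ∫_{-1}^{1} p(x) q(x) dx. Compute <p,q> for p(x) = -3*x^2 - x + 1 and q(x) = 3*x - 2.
<p,q> = -2

Expand the product: p(x)·q(x) = -9*x^3 + 3*x^2 + 5*x - 2.
∫_{-1}^{1} of each monomial x^k gives [2/(k+1) if k even, 0 if k odd]. Integrating term-by-term (or equivalently evaluating the antiderivative F(x) = -9*x^4/4 + x^3 + 5*x^2/2 - 2*x at the endpoints):
  F(1) − F(−1) = -3/4 − (5/4) = -2.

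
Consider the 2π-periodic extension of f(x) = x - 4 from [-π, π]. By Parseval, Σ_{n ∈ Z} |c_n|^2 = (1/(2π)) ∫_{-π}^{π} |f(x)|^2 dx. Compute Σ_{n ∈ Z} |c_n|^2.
Σ |c_n|^2 = π^2/3 + 16

Expand and integrate term by term over [-π, π]:
  ∫ (x)^2 dx = 1·(2π^3/3); ∫ 2·1·(-4)·x dx = 0 (odd integrand); ∫ (-4)^2 dx = 16·2π.
So (1/(2π)) ∫_{-π}^{π} (x - 4)^2 dx = 1π^2/3 + 16 = π^2/3 + 16.
Parseval ⇒ Σ |c_n|^2 = π^2/3 + 16.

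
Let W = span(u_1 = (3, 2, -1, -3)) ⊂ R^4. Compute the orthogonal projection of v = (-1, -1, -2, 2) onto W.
proj_W(v) = (-27/23, -18/23, 9/23, 27/23)

Set up U = [u_1 | ... | u_1] ∈ R^(4×1). The projector onto W = col(U) is P = U (U^T U)^(-1) U^T.
Compute U^T U =
  [23],
and U^T v = (-9).
Solve U^T U · c = U^T v for the coefficients: c = (-9/23). The projection is proj_W(v) = U c.
Check: (v - proj_W(v)) · u_1 = 0  (should be 0).
Result: proj_W(v) = (-27/23, -18/23, 9/23, 27/23).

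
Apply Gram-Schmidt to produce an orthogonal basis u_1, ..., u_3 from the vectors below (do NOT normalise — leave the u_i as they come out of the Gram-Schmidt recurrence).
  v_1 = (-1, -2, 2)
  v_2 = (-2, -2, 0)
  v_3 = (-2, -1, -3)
Orthogonal basis:
  u_1 = (-1, -2, 2)
  u_2 = (-4/3, -2/3, -4/3)
  u_3 = (2/9, -2/9, -1/9)

Apply the Gram-Schmidt recurrence
  u_1 = v_1
  u_i = v_i − Σ_{j<i} ((v_i · u_j) / (u_j · u_j)) · u_j.

Step by step this gives:
  u_1 = (-1, -2, 2)
  u_2 = (-4/3, -2/3, -4/3)
  u_3 = (2/9, -2/9, -1/9)

Orthogonality check:
  u_2 · u_1 = 0 (should be 0)
  u_3 · u_1 = 0 (should be 0)
  u_3 · u_2 = 0 (should be 0)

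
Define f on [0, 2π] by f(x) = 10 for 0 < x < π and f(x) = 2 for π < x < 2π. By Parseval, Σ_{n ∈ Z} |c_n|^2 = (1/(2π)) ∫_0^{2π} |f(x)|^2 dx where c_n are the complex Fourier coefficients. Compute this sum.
Σ |c_n|^2 = 52

Parseval equates the L^2 energy of f (normalised by 1/(2π)) with the ℓ^2 sum of its Fourier coefficients: (1/(2π)) ∫_0^{2π} |f|^2 = Σ |c_n|^2.
Compute the left side: (1/(2π)) [∫_0^π 10^2 dx + ∫_π^{2π} 2^2 dx] = (1/(2π)) · (100π + 4π) = (100 + 4)/2 = 52.
So Σ_{n ∈ Z} |c_n|^2 = 52.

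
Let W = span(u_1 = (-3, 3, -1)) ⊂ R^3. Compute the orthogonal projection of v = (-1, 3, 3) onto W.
proj_W(v) = (-27/19, 27/19, -9/19)

Set up U = [u_1 | ... | u_1] ∈ R^(3×1). The projector onto W = col(U) is P = U (U^T U)^(-1) U^T.
Compute U^T U =
  [19],
and U^T v = (9).
Solve U^T U · c = U^T v for the coefficients: c = (9/19). The projection is proj_W(v) = U c.
Check: (v - proj_W(v)) · u_1 = 0  (should be 0).
Result: proj_W(v) = (-27/19, 27/19, -9/19).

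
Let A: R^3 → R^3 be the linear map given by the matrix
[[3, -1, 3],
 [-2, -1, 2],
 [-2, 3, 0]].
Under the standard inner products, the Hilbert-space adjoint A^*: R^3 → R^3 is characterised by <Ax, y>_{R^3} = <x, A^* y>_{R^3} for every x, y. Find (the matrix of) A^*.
A^* = A^T =
[[3, -2, -2],
 [-1, -1, 3],
 [3, 2, 0]]

For real matrices with standard dot products, the defining identity <Ax, y> = <x, A^* y> gives (Ax)^T y = x^T (A^*) y, i.e. x^T A^T y = x^T (A^*) y. Since this holds for all x, y, we must have A^* = A^T. Therefore
A^* =
[[3, -2, -2],
 [-1, -1, 3],
 [3, 2, 0]].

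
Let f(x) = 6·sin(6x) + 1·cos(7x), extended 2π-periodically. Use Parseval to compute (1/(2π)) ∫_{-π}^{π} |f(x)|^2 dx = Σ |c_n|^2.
Σ |c_n|^2 = 37/2

Expand |f|^2 and use orthogonality of {sin(nx), cos(mx)} on [-π, π]:
  ∫_{-π}^{π} sin(nx)^2 dx = π, ∫ cos(mx)^2 dx = π, and cross terms integrate to 0.
So ∫_{-π}^{π} f(x)^2 dx = 6^2 · π + 1^2 · π = (36 + 1)π.
Divide by 2π: (36 + 1)/2 = 37/2.
By Parseval, this equals Σ |c_n|^2.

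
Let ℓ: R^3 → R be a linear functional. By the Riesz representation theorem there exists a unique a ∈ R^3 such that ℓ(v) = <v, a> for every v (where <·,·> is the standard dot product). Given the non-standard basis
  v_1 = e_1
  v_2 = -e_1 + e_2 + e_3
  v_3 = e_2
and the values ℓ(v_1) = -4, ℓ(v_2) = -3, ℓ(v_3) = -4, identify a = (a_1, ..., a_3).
a = (-4, -4, -3)

Write a = (a_1, ..., a_3) in the standard basis. For each basis vector v_i, ℓ(v_i) = <v_i, a> is a linear equation in the a_j's. Collect the n equations into a matrix system V a = ℓ, where row i of V is v_i (expressed in the standard basis). Since V is invertible (lower-triangular with 1s on the diagonal, up to permutation), solve by back-substitution:
  V =
[[1, 0, 0],
 [-1, 1, 1],
 [0, 1, 0]]
  V a = (-4, -3, -4)
Solving gives a = (-4, -4, -3).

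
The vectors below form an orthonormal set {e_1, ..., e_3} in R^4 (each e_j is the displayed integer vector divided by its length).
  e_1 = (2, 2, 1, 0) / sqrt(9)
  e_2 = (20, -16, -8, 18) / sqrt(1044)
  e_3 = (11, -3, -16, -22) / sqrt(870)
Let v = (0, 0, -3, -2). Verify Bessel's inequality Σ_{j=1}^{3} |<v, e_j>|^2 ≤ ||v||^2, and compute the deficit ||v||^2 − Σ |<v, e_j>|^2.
Σ |<v, e_j>|^2 = 163/15; ||v||^2 = 13; deficit = 32/15

Write each e_j = u_j / sqrt(<u_j, u_j>) where u_j is the displayed integer vector. Then <v, e_j> = <v, u_j> / sqrt(<u_j, u_j>), so |<v, e_j>|^2 = <v, u_j>^2 / <u_j, u_j>.
Coefficients: <v, e_1> = -3/sqrt(9), <v, e_2> = -12/sqrt(1044), <v, e_3> = 92/sqrt(870).
Square and sum: Σ |<v, e_j>|^2 = 163/15.
Compute ||v||^2 = v·v = 13.
Deficit = 13 − 163/15 = 32/15 ≥ 0, confirming Bessel's inequality. (The deficit equals ||v − Σ <v,e_j> e_j||^2, the squared distance from v to span{e_j}.)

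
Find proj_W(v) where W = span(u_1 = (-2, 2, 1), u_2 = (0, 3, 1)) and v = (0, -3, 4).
proj_W(v) = (-30/41, -63/41, -16/41)

Set up U = [u_1 | ... | u_2] ∈ R^(3×2). The projector onto W = col(U) is P = U (U^T U)^(-1) U^T.
Compute U^T U =
  [9, 7]
  [7, 10],
and U^T v = (-2, -5).
Solve U^T U · c = U^T v for the coefficients: c = (15/41, -31/41). The projection is proj_W(v) = U c.
Check: (v - proj_W(v)) · u_1 = 0  (should be 0).
Check: (v - proj_W(v)) · u_2 = 0  (should be 0).
Result: proj_W(v) = (-30/41, -63/41, -16/41).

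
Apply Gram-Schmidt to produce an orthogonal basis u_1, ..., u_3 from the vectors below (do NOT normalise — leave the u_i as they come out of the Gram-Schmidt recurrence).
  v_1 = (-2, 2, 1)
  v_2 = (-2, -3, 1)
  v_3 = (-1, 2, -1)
Orthogonal basis:
  u_1 = (-2, 2, 1)
  u_2 = (-20/9, -25/9, 10/9)
  u_3 = (-3/5, 0, -6/5)

Apply the Gram-Schmidt recurrence
  u_1 = v_1
  u_i = v_i − Σ_{j<i} ((v_i · u_j) / (u_j · u_j)) · u_j.

Step by step this gives:
  u_1 = (-2, 2, 1)
  u_2 = (-20/9, -25/9, 10/9)
  u_3 = (-3/5, 0, -6/5)

Orthogonality check:
  u_2 · u_1 = 0 (should be 0)
  u_3 · u_1 = 0 (should be 0)
  u_3 · u_2 = 0 (should be 0)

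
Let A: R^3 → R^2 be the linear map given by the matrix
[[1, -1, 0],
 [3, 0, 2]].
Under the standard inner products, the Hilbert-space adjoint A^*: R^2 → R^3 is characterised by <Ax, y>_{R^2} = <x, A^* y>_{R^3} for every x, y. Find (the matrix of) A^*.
A^* = A^T =
[[1, 3],
 [-1, 0],
 [0, 2]]

For real matrices with standard dot products, the defining identity <Ax, y> = <x, A^* y> gives (Ax)^T y = x^T (A^*) y, i.e. x^T A^T y = x^T (A^*) y. Since this holds for all x, y, we must have A^* = A^T. Therefore
A^* =
[[1, 3],
 [-1, 0],
 [0, 2]].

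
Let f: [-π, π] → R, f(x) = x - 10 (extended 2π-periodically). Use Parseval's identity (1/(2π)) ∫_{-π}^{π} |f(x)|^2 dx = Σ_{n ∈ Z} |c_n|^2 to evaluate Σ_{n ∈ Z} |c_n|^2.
Σ |c_n|^2 = π^2/3 + 100

Expand and integrate term by term over [-π, π]:
  ∫ (x)^2 dx = 1·(2π^3/3); ∫ 2·1·(-10)·x dx = 0 (odd integrand); ∫ (-10)^2 dx = 100·2π.
So (1/(2π)) ∫_{-π}^{π} (x - 10)^2 dx = 1π^2/3 + 100 = π^2/3 + 100.
Parseval ⇒ Σ |c_n|^2 = π^2/3 + 100.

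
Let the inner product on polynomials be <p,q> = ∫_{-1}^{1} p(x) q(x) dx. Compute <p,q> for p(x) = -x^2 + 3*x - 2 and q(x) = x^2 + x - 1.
<p,q> = 74/15

Expand the product: p(x)·q(x) = -x^4 + 2*x^3 + 2*x^2 - 5*x + 2.
∫_{-1}^{1} of each monomial x^k gives [2/(k+1) if k even, 0 if k odd]. Integrating term-by-term (or equivalently evaluating the antiderivative F(x) = -x^5/5 + x^4/2 + 2*x^3/3 - 5*x^2/2 + 2*x at the endpoints):
  F(1) − F(−1) = 7/15 − (-67/15) = 74/15.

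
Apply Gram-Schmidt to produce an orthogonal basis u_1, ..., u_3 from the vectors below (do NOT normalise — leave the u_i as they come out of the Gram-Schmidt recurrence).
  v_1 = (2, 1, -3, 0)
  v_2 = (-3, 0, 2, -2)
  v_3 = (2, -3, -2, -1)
Orthogonal basis:
  u_1 = (2, 1, -3, 0)
  u_2 = (-9/7, 6/7, -4/7, -2)
  u_3 = (29/47, -305/94, -63/94, -75/47)

Apply the Gram-Schmidt recurrence
  u_1 = v_1
  u_i = v_i − Σ_{j<i} ((v_i · u_j) / (u_j · u_j)) · u_j.

Step by step this gives:
  u_1 = (2, 1, -3, 0)
  u_2 = (-9/7, 6/7, -4/7, -2)
  u_3 = (29/47, -305/94, -63/94, -75/47)

Orthogonality check:
  u_2 · u_1 = 0 (should be 0)
  u_3 · u_1 = 0 (should be 0)
  u_3 · u_2 = 0 (should be 0)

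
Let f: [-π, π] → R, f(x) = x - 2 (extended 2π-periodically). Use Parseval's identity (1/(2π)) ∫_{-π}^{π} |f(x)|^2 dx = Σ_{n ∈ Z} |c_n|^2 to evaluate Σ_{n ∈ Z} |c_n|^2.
Σ |c_n|^2 = π^2/3 + 4

Expand and integrate term by term over [-π, π]:
  ∫ (x)^2 dx = 1·(2π^3/3); ∫ 2·1·(-2)·x dx = 0 (odd integrand); ∫ (-2)^2 dx = 4·2π.
So (1/(2π)) ∫_{-π}^{π} (x - 2)^2 dx = 1π^2/3 + 4 = π^2/3 + 4.
Parseval ⇒ Σ |c_n|^2 = π^2/3 + 4.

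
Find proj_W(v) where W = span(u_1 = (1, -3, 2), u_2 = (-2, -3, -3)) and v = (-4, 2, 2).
proj_W(v) = (-28/307, 534/307, -106/307)

Set up U = [u_1 | ... | u_2] ∈ R^(3×2). The projector onto W = col(U) is P = U (U^T U)^(-1) U^T.
Compute U^T U =
  [14, 1]
  [1, 22],
and U^T v = (-6, -4).
Solve U^T U · c = U^T v for the coefficients: c = (-128/307, -50/307). The projection is proj_W(v) = U c.
Check: (v - proj_W(v)) · u_1 = 0  (should be 0).
Check: (v - proj_W(v)) · u_2 = 0  (should be 0).
Result: proj_W(v) = (-28/307, 534/307, -106/307).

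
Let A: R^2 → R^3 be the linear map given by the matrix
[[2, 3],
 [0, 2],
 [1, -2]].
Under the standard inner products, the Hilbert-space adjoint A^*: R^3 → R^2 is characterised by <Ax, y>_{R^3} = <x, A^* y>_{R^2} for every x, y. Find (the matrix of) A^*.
A^* = A^T =
[[2, 0, 1],
 [3, 2, -2]]

For real matrices with standard dot products, the defining identity <Ax, y> = <x, A^* y> gives (Ax)^T y = x^T (A^*) y, i.e. x^T A^T y = x^T (A^*) y. Since this holds for all x, y, we must have A^* = A^T. Therefore
A^* =
[[2, 0, 1],
 [3, 2, -2]].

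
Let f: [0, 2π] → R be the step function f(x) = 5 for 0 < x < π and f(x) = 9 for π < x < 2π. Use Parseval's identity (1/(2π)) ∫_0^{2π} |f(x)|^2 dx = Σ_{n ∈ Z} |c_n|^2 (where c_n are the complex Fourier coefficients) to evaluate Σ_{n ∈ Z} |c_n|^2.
Σ |c_n|^2 = 53

Parseval equates the L^2 energy of f (normalised by 1/(2π)) with the ℓ^2 sum of its Fourier coefficients: (1/(2π)) ∫_0^{2π} |f|^2 = Σ |c_n|^2.
Compute the left side: (1/(2π)) [∫_0^π 5^2 dx + ∫_π^{2π} 9^2 dx] = (1/(2π)) · (25π + 81π) = (25 + 81)/2 = 53.
So Σ_{n ∈ Z} |c_n|^2 = 53.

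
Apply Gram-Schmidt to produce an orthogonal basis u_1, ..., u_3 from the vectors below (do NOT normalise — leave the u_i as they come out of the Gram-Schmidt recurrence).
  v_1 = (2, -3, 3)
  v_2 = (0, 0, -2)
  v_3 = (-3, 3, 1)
Orthogonal basis:
  u_1 = (2, -3, 3)
  u_2 = (6/11, -9/11, -13/11)
  u_3 = (-9/13, -6/13, 0)

Apply the Gram-Schmidt recurrence
  u_1 = v_1
  u_i = v_i − Σ_{j<i} ((v_i · u_j) / (u_j · u_j)) · u_j.

Step by step this gives:
  u_1 = (2, -3, 3)
  u_2 = (6/11, -9/11, -13/11)
  u_3 = (-9/13, -6/13, 0)

Orthogonality check:
  u_2 · u_1 = 0 (should be 0)
  u_3 · u_1 = 0 (should be 0)
  u_3 · u_2 = 0 (should be 0)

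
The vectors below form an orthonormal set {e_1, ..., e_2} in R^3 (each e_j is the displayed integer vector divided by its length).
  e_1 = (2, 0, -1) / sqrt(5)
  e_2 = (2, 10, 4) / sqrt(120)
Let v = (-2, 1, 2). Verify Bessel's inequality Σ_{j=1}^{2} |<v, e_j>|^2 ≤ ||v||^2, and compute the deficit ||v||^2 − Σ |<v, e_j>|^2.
Σ |<v, e_j>|^2 = 53/6; ||v||^2 = 9; deficit = 1/6

Write each e_j = u_j / sqrt(<u_j, u_j>) where u_j is the displayed integer vector. Then <v, e_j> = <v, u_j> / sqrt(<u_j, u_j>), so |<v, e_j>|^2 = <v, u_j>^2 / <u_j, u_j>.
Coefficients: <v, e_1> = -6/sqrt(5), <v, e_2> = 14/sqrt(120).
Square and sum: Σ |<v, e_j>|^2 = 53/6.
Compute ||v||^2 = v·v = 9.
Deficit = 9 − 53/6 = 1/6 ≥ 0, confirming Bessel's inequality. (The deficit equals ||v − Σ <v,e_j> e_j||^2, the squared distance from v to span{e_j}.)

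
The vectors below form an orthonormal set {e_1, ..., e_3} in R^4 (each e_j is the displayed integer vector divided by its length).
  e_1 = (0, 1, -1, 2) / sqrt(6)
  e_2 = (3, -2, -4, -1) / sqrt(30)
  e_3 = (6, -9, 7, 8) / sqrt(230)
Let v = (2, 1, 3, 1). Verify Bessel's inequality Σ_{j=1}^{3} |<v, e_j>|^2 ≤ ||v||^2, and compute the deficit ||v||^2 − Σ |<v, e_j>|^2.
Σ |<v, e_j>|^2 = 329/46; ||v||^2 = 15; deficit = 361/46

Write each e_j = u_j / sqrt(<u_j, u_j>) where u_j is the displayed integer vector. Then <v, e_j> = <v, u_j> / sqrt(<u_j, u_j>), so |<v, e_j>|^2 = <v, u_j>^2 / <u_j, u_j>.
Coefficients: <v, e_1> = 0/sqrt(6), <v, e_2> = -9/sqrt(30), <v, e_3> = 32/sqrt(230).
Square and sum: Σ |<v, e_j>|^2 = 329/46.
Compute ||v||^2 = v·v = 15.
Deficit = 15 − 329/46 = 361/46 ≥ 0, confirming Bessel's inequality. (The deficit equals ||v − Σ <v,e_j> e_j||^2, the squared distance from v to span{e_j}.)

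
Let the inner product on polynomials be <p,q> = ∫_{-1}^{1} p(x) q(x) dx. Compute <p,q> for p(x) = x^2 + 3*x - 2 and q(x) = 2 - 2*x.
<p,q> = -32/3

Expand the product: p(x)·q(x) = -2*x^3 - 4*x^2 + 10*x - 4.
∫_{-1}^{1} of each monomial x^k gives [2/(k+1) if k even, 0 if k odd]. Integrating term-by-term (or equivalently evaluating the antiderivative F(x) = -x^4/2 - 4*x^3/3 + 5*x^2 - 4*x at the endpoints):
  F(1) − F(−1) = -5/6 − (59/6) = -32/3.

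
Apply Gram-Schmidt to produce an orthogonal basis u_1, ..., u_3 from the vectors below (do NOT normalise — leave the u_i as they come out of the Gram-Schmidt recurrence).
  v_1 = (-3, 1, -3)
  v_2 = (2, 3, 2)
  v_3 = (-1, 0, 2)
Orthogonal basis:
  u_1 = (-3, 1, -3)
  u_2 = (11/19, 66/19, 11/19)
  u_3 = (-3/2, 0, 3/2)

Apply the Gram-Schmidt recurrence
  u_1 = v_1
  u_i = v_i − Σ_{j<i} ((v_i · u_j) / (u_j · u_j)) · u_j.

Step by step this gives:
  u_1 = (-3, 1, -3)
  u_2 = (11/19, 66/19, 11/19)
  u_3 = (-3/2, 0, 3/2)

Orthogonality check:
  u_2 · u_1 = 0 (should be 0)
  u_3 · u_1 = 0 (should be 0)
  u_3 · u_2 = 0 (should be 0)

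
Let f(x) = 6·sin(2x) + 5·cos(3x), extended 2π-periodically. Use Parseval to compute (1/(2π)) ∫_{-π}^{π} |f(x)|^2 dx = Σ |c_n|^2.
Σ |c_n|^2 = 61/2

Expand |f|^2 and use orthogonality of {sin(nx), cos(mx)} on [-π, π]:
  ∫_{-π}^{π} sin(nx)^2 dx = π, ∫ cos(mx)^2 dx = π, and cross terms integrate to 0.
So ∫_{-π}^{π} f(x)^2 dx = 6^2 · π + 5^2 · π = (36 + 25)π.
Divide by 2π: (36 + 25)/2 = 61/2.
By Parseval, this equals Σ |c_n|^2.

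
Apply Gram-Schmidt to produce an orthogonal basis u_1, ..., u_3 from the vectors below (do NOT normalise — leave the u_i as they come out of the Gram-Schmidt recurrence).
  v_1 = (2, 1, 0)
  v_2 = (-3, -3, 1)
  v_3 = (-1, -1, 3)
Orthogonal basis:
  u_1 = (2, 1, 0)
  u_2 = (3/5, -6/5, 1)
  u_3 = (-4/7, 8/7, 12/7)

Apply the Gram-Schmidt recurrence
  u_1 = v_1
  u_i = v_i − Σ_{j<i} ((v_i · u_j) / (u_j · u_j)) · u_j.

Step by step this gives:
  u_1 = (2, 1, 0)
  u_2 = (3/5, -6/5, 1)
  u_3 = (-4/7, 8/7, 12/7)

Orthogonality check:
  u_2 · u_1 = 0 (should be 0)
  u_3 · u_1 = 0 (should be 0)
  u_3 · u_2 = 0 (should be 0)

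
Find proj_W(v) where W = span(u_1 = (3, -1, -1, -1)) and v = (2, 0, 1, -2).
proj_W(v) = (7/4, -7/12, -7/12, -7/12)

Set up U = [u_1 | ... | u_1] ∈ R^(4×1). The projector onto W = col(U) is P = U (U^T U)^(-1) U^T.
Compute U^T U =
  [12],
and U^T v = (7).
Solve U^T U · c = U^T v for the coefficients: c = (7/12). The projection is proj_W(v) = U c.
Check: (v - proj_W(v)) · u_1 = 0  (should be 0).
Result: proj_W(v) = (7/4, -7/12, -7/12, -7/12).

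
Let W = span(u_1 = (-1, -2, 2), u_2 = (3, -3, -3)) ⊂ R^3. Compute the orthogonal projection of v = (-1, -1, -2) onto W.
proj_W(v) = (9/13, -15/26, -19/26)

Set up U = [u_1 | ... | u_2] ∈ R^(3×2). The projector onto W = col(U) is P = U (U^T U)^(-1) U^T.
Compute U^T U =
  [9, -3]
  [-3, 27],
and U^T v = (-1, 6).
Solve U^T U · c = U^T v for the coefficients: c = (-1/26, 17/78). The projection is proj_W(v) = U c.
Check: (v - proj_W(v)) · u_1 = 0  (should be 0).
Check: (v - proj_W(v)) · u_2 = 0  (should be 0).
Result: proj_W(v) = (9/13, -15/26, -19/26).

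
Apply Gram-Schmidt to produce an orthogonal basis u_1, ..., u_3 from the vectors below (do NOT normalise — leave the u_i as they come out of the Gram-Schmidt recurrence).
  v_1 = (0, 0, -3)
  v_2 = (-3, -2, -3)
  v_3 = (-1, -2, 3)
Orthogonal basis:
  u_1 = (0, 0, -3)
  u_2 = (-3, -2, 0)
  u_3 = (8/13, -12/13, 0)

Apply the Gram-Schmidt recurrence
  u_1 = v_1
  u_i = v_i − Σ_{j<i} ((v_i · u_j) / (u_j · u_j)) · u_j.

Step by step this gives:
  u_1 = (0, 0, -3)
  u_2 = (-3, -2, 0)
  u_3 = (8/13, -12/13, 0)

Orthogonality check:
  u_2 · u_1 = 0 (should be 0)
  u_3 · u_1 = 0 (should be 0)
  u_3 · u_2 = 0 (should be 0)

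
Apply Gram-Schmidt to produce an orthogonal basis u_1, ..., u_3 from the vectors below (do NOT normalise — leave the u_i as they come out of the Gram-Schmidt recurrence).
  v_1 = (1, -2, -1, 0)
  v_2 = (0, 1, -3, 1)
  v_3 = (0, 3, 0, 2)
Orthogonal basis:
  u_1 = (1, -2, -1, 0)
  u_2 = (-1/6, 4/3, -17/6, 1)
  u_3 = (71/65, 17/65, 37/65, 94/65)

Apply the Gram-Schmidt recurrence
  u_1 = v_1
  u_i = v_i − Σ_{j<i} ((v_i · u_j) / (u_j · u_j)) · u_j.

Step by step this gives:
  u_1 = (1, -2, -1, 0)
  u_2 = (-1/6, 4/3, -17/6, 1)
  u_3 = (71/65, 17/65, 37/65, 94/65)

Orthogonality check:
  u_2 · u_1 = 0 (should be 0)
  u_3 · u_1 = 0 (should be 0)
  u_3 · u_2 = 0 (should be 0)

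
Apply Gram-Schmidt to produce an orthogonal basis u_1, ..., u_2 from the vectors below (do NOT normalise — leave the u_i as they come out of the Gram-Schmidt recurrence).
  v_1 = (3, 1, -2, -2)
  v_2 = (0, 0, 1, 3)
Orthogonal basis:
  u_1 = (3, 1, -2, -2)
  u_2 = (4/3, 4/9, 1/9, 19/9)

Apply the Gram-Schmidt recurrence
  u_1 = v_1
  u_i = v_i − Σ_{j<i} ((v_i · u_j) / (u_j · u_j)) · u_j.

Step by step this gives:
  u_1 = (3, 1, -2, -2)
  u_2 = (4/3, 4/9, 1/9, 19/9)

Orthogonality check:
  u_2 · u_1 = 0 (should be 0)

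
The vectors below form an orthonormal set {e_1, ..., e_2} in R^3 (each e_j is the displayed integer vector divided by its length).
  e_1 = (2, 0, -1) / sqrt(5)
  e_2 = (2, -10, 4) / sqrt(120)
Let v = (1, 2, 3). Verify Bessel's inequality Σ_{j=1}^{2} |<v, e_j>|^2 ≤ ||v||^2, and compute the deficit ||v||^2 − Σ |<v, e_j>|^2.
Σ |<v, e_j>|^2 = 1/2; ||v||^2 = 14; deficit = 27/2

Write each e_j = u_j / sqrt(<u_j, u_j>) where u_j is the displayed integer vector. Then <v, e_j> = <v, u_j> / sqrt(<u_j, u_j>), so |<v, e_j>|^2 = <v, u_j>^2 / <u_j, u_j>.
Coefficients: <v, e_1> = -1/sqrt(5), <v, e_2> = -6/sqrt(120).
Square and sum: Σ |<v, e_j>|^2 = 1/2.
Compute ||v||^2 = v·v = 14.
Deficit = 14 − 1/2 = 27/2 ≥ 0, confirming Bessel's inequality. (The deficit equals ||v − Σ <v,e_j> e_j||^2, the squared distance from v to span{e_j}.)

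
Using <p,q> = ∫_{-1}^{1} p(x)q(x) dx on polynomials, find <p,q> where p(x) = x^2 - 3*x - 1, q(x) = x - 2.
<p,q> = 2/3

Expand the product: p(x)·q(x) = x^3 - 5*x^2 + 5*x + 2.
∫_{-1}^{1} of each monomial x^k gives [2/(k+1) if k even, 0 if k odd]. Integrating term-by-term (or equivalently evaluating the antiderivative F(x) = x^4/4 - 5*x^3/3 + 5*x^2/2 + 2*x at the endpoints):
  F(1) − F(−1) = 37/12 − (29/12) = 2/3.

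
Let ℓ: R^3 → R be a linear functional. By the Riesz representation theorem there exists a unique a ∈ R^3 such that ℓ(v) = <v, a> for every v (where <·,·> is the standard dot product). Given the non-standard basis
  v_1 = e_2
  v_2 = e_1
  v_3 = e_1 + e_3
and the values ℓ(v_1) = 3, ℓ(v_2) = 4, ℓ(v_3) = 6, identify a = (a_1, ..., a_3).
a = (4, 3, 2)

Write a = (a_1, ..., a_3) in the standard basis. For each basis vector v_i, ℓ(v_i) = <v_i, a> is a linear equation in the a_j's. Collect the n equations into a matrix system V a = ℓ, where row i of V is v_i (expressed in the standard basis). Since V is invertible (lower-triangular with 1s on the diagonal, up to permutation), solve by back-substitution:
  V =
[[0, 1, 0],
 [1, 0, 0],
 [1, 0, 1]]
  V a = (3, 4, 6)
Solving gives a = (4, 3, 2).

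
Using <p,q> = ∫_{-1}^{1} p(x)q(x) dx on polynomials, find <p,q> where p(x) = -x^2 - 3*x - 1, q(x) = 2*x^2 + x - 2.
<p,q> = 6/5

Expand the product: p(x)·q(x) = -2*x^4 - 7*x^3 - 3*x^2 + 5*x + 2.
∫_{-1}^{1} of each monomial x^k gives [2/(k+1) if k even, 0 if k odd]. Integrating term-by-term (or equivalently evaluating the antiderivative F(x) = -2*x^5/5 - 7*x^4/4 - x^3 + 5*x^2/2 + 2*x at the endpoints):
  F(1) − F(−1) = 27/20 − (3/20) = 6/5.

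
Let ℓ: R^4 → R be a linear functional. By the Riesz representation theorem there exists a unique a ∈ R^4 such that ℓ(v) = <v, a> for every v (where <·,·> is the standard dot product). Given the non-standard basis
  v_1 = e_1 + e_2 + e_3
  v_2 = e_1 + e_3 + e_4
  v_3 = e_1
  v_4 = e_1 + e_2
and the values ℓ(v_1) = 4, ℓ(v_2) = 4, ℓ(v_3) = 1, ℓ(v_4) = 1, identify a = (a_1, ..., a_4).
a = (1, 0, 3, 0)

Write a = (a_1, ..., a_4) in the standard basis. For each basis vector v_i, ℓ(v_i) = <v_i, a> is a linear equation in the a_j's. Collect the n equations into a matrix system V a = ℓ, where row i of V is v_i (expressed in the standard basis). Since V is invertible (lower-triangular with 1s on the diagonal, up to permutation), solve by back-substitution:
  V =
[[1, 1, 1, 0],
 [1, 0, 1, 1],
 [1, 0, 0, 0],
 [1, 1, 0, 0]]
  V a = (4, 4, 1, 1)
Solving gives a = (1, 0, 3, 0).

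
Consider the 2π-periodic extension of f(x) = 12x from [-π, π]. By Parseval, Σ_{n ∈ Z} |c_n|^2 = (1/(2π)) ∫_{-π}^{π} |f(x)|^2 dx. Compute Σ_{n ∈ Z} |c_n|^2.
Σ |c_n|^2 = 48π^2

Expand and integrate term by term over [-π, π]:
  ∫ (12x)^2 dx = 144·(2π^3/3); ∫ 2·12·(0)·x dx = 0 (odd integrand); ∫ 0^2 dx = 0·2π.
So (1/(2π)) ∫_{-π}^{π} (12x)^2 dx = 144π^2/3 + 0 = 48π^2.
Parseval ⇒ Σ |c_n|^2 = 48π^2.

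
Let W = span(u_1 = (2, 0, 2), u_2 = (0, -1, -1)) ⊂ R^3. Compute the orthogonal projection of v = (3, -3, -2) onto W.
proj_W(v) = (7/3, -11/3, -4/3)

Set up U = [u_1 | ... | u_2] ∈ R^(3×2). The projector onto W = col(U) is P = U (U^T U)^(-1) U^T.
Compute U^T U =
  [8, -2]
  [-2, 2],
and U^T v = (2, 5).
Solve U^T U · c = U^T v for the coefficients: c = (7/6, 11/3). The projection is proj_W(v) = U c.
Check: (v - proj_W(v)) · u_1 = 0  (should be 0).
Check: (v - proj_W(v)) · u_2 = 0  (should be 0).
Result: proj_W(v) = (7/3, -11/3, -4/3).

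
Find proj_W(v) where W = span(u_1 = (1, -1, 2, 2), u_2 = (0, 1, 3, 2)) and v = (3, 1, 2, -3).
proj_W(v) = (-9/59, 19/59, 12/59, 2/59)

Set up U = [u_1 | ... | u_2] ∈ R^(4×2). The projector onto W = col(U) is P = U (U^T U)^(-1) U^T.
Compute U^T U =
  [10, 9]
  [9, 14],
and U^T v = (0, 1).
Solve U^T U · c = U^T v for the coefficients: c = (-9/59, 10/59). The projection is proj_W(v) = U c.
Check: (v - proj_W(v)) · u_1 = 0  (should be 0).
Check: (v - proj_W(v)) · u_2 = 0  (should be 0).
Result: proj_W(v) = (-9/59, 19/59, 12/59, 2/59).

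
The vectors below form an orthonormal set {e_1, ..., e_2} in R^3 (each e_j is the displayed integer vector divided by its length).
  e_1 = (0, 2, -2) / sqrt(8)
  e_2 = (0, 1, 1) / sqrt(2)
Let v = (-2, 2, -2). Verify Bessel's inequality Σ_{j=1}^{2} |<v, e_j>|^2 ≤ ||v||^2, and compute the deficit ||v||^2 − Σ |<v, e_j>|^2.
Σ |<v, e_j>|^2 = 8; ||v||^2 = 12; deficit = 4

Write each e_j = u_j / sqrt(<u_j, u_j>) where u_j is the displayed integer vector. Then <v, e_j> = <v, u_j> / sqrt(<u_j, u_j>), so |<v, e_j>|^2 = <v, u_j>^2 / <u_j, u_j>.
Coefficients: <v, e_1> = 8/sqrt(8), <v, e_2> = 0/sqrt(2).
Square and sum: Σ |<v, e_j>|^2 = 8.
Compute ||v||^2 = v·v = 12.
Deficit = 12 − 8 = 4 ≥ 0, confirming Bessel's inequality. (The deficit equals ||v − Σ <v,e_j> e_j||^2, the squared distance from v to span{e_j}.)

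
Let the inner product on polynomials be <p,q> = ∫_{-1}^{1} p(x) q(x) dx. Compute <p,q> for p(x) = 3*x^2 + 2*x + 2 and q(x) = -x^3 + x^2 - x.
<p,q> = 2/5

Expand the product: p(x)·q(x) = -3*x^5 + x^4 - 3*x^3 - 2*x.
∫_{-1}^{1} of each monomial x^k gives [2/(k+1) if k even, 0 if k odd]. Integrating term-by-term (or equivalently evaluating the antiderivative F(x) = -x^6/2 + x^5/5 - 3*x^4/4 - x^2 at the endpoints):
  F(1) − F(−1) = -41/20 − (-49/20) = 2/5.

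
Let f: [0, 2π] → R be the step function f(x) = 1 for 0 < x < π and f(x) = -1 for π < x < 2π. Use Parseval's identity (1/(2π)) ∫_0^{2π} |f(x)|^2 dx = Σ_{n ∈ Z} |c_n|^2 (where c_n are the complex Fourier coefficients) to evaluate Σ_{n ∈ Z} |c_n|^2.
Σ |c_n|^2 = 1

Parseval equates the L^2 energy of f (normalised by 1/(2π)) with the ℓ^2 sum of its Fourier coefficients: (1/(2π)) ∫_0^{2π} |f|^2 = Σ |c_n|^2.
Compute the left side: (1/(2π)) [∫_0^π 1^2 dx + ∫_π^{2π} (-1)^2 dx] = (1/(2π)) · (1π + 1π) = (1 + 1)/2 = 1.
So Σ_{n ∈ Z} |c_n|^2 = 1.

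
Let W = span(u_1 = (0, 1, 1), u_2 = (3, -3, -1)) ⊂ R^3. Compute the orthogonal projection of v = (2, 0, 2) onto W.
proj_W(v) = (24/11, 3/11, 19/11)

Set up U = [u_1 | ... | u_2] ∈ R^(3×2). The projector onto W = col(U) is P = U (U^T U)^(-1) U^T.
Compute U^T U =
  [2, -4]
  [-4, 19],
and U^T v = (2, 4).
Solve U^T U · c = U^T v for the coefficients: c = (27/11, 8/11). The projection is proj_W(v) = U c.
Check: (v - proj_W(v)) · u_1 = 0  (should be 0).
Check: (v - proj_W(v)) · u_2 = 0  (should be 0).
Result: proj_W(v) = (24/11, 3/11, 19/11).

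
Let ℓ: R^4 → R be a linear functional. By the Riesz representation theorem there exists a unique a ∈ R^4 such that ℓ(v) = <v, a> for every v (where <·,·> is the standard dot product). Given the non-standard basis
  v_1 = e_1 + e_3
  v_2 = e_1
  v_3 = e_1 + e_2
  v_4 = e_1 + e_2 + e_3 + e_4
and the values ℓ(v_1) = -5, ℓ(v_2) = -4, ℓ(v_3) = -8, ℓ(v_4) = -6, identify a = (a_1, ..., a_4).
a = (-4, -4, -1, 3)

Write a = (a_1, ..., a_4) in the standard basis. For each basis vector v_i, ℓ(v_i) = <v_i, a> is a linear equation in the a_j's. Collect the n equations into a matrix system V a = ℓ, where row i of V is v_i (expressed in the standard basis). Since V is invertible (lower-triangular with 1s on the diagonal, up to permutation), solve by back-substitution:
  V =
[[1, 0, 1, 0],
 [1, 0, 0, 0],
 [1, 1, 0, 0],
 [1, 1, 1, 1]]
  V a = (-5, -4, -8, -6)
Solving gives a = (-4, -4, -1, 3).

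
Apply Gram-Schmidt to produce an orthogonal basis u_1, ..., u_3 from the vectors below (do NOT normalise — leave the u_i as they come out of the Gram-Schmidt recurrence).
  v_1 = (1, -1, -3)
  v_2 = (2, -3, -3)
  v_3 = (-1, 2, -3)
Orthogonal basis:
  u_1 = (1, -1, -3)
  u_2 = (8/11, -19/11, 9/11)
  u_3 = (-9/23, -9/46, -3/46)

Apply the Gram-Schmidt recurrence
  u_1 = v_1
  u_i = v_i − Σ_{j<i} ((v_i · u_j) / (u_j · u_j)) · u_j.

Step by step this gives:
  u_1 = (1, -1, -3)
  u_2 = (8/11, -19/11, 9/11)
  u_3 = (-9/23, -9/46, -3/46)

Orthogonality check:
  u_2 · u_1 = 0 (should be 0)
  u_3 · u_1 = 0 (should be 0)
  u_3 · u_2 = 0 (should be 0)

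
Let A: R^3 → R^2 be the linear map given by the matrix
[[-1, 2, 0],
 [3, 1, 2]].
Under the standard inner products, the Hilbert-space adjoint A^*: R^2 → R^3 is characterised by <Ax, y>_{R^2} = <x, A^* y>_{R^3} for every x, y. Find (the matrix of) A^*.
A^* = A^T =
[[-1, 3],
 [2, 1],
 [0, 2]]

For real matrices with standard dot products, the defining identity <Ax, y> = <x, A^* y> gives (Ax)^T y = x^T (A^*) y, i.e. x^T A^T y = x^T (A^*) y. Since this holds for all x, y, we must have A^* = A^T. Therefore
A^* =
[[-1, 3],
 [2, 1],
 [0, 2]].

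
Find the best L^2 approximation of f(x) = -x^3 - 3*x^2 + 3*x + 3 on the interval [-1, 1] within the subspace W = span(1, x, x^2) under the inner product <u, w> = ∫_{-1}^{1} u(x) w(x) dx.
g(x) = -3*x^2 + 12*x/5 + 3

The best approximation g ∈ W is the orthogonal projection of f onto W. Writing g = a_0 + a_1 x + a_2 x^2, the coefficients solve the normal equations G · a = b where
  G_{ij} = <φ_i, φ_j> and b_i = <f, φ_i>, with φ_0 = 1, φ_1 = x, φ_2 = x^2.
G =
  [2, 0, 2/3]
  [0, 2/3, 0]
  [2/3, 0, 2/5],
b = (4, 8/5, 4/5).
Solving gives a_0 = 3, a_1 = 12/5, a_2 = -3, so
  g(x) = -3*x^2 + 12*x/5 + 3.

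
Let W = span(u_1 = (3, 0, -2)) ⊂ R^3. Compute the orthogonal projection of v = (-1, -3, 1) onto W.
proj_W(v) = (-15/13, 0, 10/13)

Set up U = [u_1 | ... | u_1] ∈ R^(3×1). The projector onto W = col(U) is P = U (U^T U)^(-1) U^T.
Compute U^T U =
  [13],
and U^T v = (-5).
Solve U^T U · c = U^T v for the coefficients: c = (-5/13). The projection is proj_W(v) = U c.
Check: (v - proj_W(v)) · u_1 = 0  (should be 0).
Result: proj_W(v) = (-15/13, 0, 10/13).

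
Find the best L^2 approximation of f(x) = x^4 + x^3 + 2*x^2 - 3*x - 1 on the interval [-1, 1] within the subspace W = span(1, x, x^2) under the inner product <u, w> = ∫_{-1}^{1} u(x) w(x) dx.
g(x) = 20*x^2/7 - 12*x/5 - 38/35

The best approximation g ∈ W is the orthogonal projection of f onto W. Writing g = a_0 + a_1 x + a_2 x^2, the coefficients solve the normal equations G · a = b where
  G_{ij} = <φ_i, φ_j> and b_i = <f, φ_i>, with φ_0 = 1, φ_1 = x, φ_2 = x^2.
G =
  [2, 0, 2/3]
  [0, 2/3, 0]
  [2/3, 0, 2/5],
b = (-4/15, -8/5, 44/105).
Solving gives a_0 = -38/35, a_1 = -12/5, a_2 = 20/7, so
  g(x) = 20*x^2/7 - 12*x/5 - 38/35.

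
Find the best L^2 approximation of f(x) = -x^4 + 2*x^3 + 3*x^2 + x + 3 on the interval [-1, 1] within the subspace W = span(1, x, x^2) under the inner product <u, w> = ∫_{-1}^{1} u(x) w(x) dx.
g(x) = 15*x^2/7 + 11*x/5 + 108/35

The best approximation g ∈ W is the orthogonal projection of f onto W. Writing g = a_0 + a_1 x + a_2 x^2, the coefficients solve the normal equations G · a = b where
  G_{ij} = <φ_i, φ_j> and b_i = <f, φ_i>, with φ_0 = 1, φ_1 = x, φ_2 = x^2.
G =
  [2, 0, 2/3]
  [0, 2/3, 0]
  [2/3, 0, 2/5],
b = (38/5, 22/15, 102/35).
Solving gives a_0 = 108/35, a_1 = 11/5, a_2 = 15/7, so
  g(x) = 15*x^2/7 + 11*x/5 + 108/35.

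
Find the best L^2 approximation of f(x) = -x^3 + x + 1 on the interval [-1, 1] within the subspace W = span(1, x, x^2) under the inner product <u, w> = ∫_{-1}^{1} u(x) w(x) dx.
g(x) = 2*x/5 + 1

The best approximation g ∈ W is the orthogonal projection of f onto W. Writing g = a_0 + a_1 x + a_2 x^2, the coefficients solve the normal equations G · a = b where
  G_{ij} = <φ_i, φ_j> and b_i = <f, φ_i>, with φ_0 = 1, φ_1 = x, φ_2 = x^2.
G =
  [2, 0, 2/3]
  [0, 2/3, 0]
  [2/3, 0, 2/5],
b = (2, 4/15, 2/3).
Solving gives a_0 = 1, a_1 = 2/5, a_2 = 0, so
  g(x) = 2*x/5 + 1.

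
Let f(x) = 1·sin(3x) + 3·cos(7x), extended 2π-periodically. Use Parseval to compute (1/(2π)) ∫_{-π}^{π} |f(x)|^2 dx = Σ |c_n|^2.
Σ |c_n|^2 = 5

Expand |f|^2 and use orthogonality of {sin(nx), cos(mx)} on [-π, π]:
  ∫_{-π}^{π} sin(nx)^2 dx = π, ∫ cos(mx)^2 dx = π, and cross terms integrate to 0.
So ∫_{-π}^{π} f(x)^2 dx = 1^2 · π + 3^2 · π = (1 + 9)π.
Divide by 2π: (1 + 9)/2 = 5.
By Parseval, this equals Σ |c_n|^2.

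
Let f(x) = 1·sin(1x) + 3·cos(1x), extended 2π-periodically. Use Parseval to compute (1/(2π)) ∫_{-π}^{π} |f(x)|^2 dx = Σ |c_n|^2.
Σ |c_n|^2 = 5

Expand |f|^2 and use orthogonality of {sin(nx), cos(mx)} on [-π, π]:
  ∫_{-π}^{π} sin(nx)^2 dx = π, ∫ cos(mx)^2 dx = π, and cross terms integrate to 0.
So ∫_{-π}^{π} f(x)^2 dx = 1^2 · π + 3^2 · π = (1 + 9)π.
Divide by 2π: (1 + 9)/2 = 5.
By Parseval, this equals Σ |c_n|^2.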